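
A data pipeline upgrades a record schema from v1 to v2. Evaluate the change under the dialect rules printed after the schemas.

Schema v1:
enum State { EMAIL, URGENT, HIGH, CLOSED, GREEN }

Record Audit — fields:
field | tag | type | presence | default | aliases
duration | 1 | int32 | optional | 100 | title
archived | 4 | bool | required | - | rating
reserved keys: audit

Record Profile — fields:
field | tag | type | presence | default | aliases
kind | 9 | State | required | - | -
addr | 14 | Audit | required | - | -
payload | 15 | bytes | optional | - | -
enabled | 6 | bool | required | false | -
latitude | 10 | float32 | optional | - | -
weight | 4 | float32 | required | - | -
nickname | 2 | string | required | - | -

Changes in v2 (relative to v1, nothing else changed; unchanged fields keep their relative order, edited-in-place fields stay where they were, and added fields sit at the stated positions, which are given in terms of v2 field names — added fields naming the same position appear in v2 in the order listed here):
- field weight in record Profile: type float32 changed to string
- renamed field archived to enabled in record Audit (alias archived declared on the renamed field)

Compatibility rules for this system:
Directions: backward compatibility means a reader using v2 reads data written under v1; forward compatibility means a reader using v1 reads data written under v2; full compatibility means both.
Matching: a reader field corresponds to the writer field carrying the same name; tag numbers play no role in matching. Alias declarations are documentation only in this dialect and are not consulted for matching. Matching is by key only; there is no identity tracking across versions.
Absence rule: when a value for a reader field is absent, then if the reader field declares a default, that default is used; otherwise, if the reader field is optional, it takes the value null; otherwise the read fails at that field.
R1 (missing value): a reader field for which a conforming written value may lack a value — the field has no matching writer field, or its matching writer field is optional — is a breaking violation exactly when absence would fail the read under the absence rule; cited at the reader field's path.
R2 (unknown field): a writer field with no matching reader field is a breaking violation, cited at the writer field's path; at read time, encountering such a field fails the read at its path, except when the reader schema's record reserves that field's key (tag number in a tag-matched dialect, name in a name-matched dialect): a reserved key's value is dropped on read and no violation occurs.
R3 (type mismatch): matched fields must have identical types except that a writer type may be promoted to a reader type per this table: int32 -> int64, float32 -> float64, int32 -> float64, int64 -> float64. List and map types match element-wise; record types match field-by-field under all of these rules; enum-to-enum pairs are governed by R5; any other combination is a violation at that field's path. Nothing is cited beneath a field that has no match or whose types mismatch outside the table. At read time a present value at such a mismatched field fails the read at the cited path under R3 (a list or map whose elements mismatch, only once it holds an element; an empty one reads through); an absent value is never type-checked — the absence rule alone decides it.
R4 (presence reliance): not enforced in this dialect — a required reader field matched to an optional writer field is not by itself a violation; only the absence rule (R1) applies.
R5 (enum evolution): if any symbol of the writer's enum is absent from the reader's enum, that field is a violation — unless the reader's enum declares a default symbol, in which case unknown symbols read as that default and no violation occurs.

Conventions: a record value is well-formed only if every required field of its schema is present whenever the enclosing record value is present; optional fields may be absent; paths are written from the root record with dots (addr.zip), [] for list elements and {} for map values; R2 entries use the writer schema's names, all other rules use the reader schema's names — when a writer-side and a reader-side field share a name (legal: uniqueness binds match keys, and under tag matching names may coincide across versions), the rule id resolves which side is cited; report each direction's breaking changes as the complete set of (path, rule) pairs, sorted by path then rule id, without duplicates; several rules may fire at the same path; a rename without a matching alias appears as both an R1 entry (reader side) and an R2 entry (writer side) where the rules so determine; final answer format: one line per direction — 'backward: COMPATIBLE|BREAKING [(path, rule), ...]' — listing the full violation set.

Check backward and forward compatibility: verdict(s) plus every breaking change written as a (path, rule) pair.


in Profile below, arrows point writer -> reader
backward analysis of Profile with v2 as reader and v1 as writer:
  State -> State, writer required: kind aligns to kind
  Audit -> Audit, writer required: addr aligns to addr
  bytes -> bytes, writer optional: payload aligns to payload
  bool -> bool, writer required: enabled aligns to enabled
  float32 -> float32, writer optional: latitude aligns to latitude
  float32 -> string, writer required: weight aligns to weight
  string -> string, writer required: nickname aligns to nickname
  int32 -> int32, writer optional: addr.duration aligns to addr.duration
  addr.enabled: no writer match
  addr.archived (writer side), unknown to reader
  breaking: (addr.archived, R2)
  breaking: (addr.enabled, R1)
  breaking: (weight, R3)
  => backward verdict for Profile: BREAKING, 3 violation(s)
forward analysis of Profile with v1 as reader and v2 as writer:
  State -> State, writer required: kind aligns to kind
  Audit -> Audit, writer required: addr aligns to addr
  bytes -> bytes, writer optional: payload aligns to payload
  bool -> bool, writer required: enabled aligns to enabled
  float32 -> float32, writer optional: latitude aligns to latitude
  string -> float32, writer required: weight aligns to weight
  string -> string, writer required: nickname aligns to nickname
  int32 -> int32, writer optional: addr.duration aligns to addr.duration
  addr.archived: no writer match
  addr.enabled (writer side), unknown to reader
  breaking: (addr.archived, R1)
  breaking: (addr.enabled, R2)
  breaking: (weight, R3)
  => forward verdict for Profile: BREAKING, 3 violation(s)

backward: BREAKING [(addr.archived, R2), (addr.enabled, R1), (weight, R3)]; forward: BREAKING [(addr.archived, R1), (addr.enabled, R2), (weight, R3)]


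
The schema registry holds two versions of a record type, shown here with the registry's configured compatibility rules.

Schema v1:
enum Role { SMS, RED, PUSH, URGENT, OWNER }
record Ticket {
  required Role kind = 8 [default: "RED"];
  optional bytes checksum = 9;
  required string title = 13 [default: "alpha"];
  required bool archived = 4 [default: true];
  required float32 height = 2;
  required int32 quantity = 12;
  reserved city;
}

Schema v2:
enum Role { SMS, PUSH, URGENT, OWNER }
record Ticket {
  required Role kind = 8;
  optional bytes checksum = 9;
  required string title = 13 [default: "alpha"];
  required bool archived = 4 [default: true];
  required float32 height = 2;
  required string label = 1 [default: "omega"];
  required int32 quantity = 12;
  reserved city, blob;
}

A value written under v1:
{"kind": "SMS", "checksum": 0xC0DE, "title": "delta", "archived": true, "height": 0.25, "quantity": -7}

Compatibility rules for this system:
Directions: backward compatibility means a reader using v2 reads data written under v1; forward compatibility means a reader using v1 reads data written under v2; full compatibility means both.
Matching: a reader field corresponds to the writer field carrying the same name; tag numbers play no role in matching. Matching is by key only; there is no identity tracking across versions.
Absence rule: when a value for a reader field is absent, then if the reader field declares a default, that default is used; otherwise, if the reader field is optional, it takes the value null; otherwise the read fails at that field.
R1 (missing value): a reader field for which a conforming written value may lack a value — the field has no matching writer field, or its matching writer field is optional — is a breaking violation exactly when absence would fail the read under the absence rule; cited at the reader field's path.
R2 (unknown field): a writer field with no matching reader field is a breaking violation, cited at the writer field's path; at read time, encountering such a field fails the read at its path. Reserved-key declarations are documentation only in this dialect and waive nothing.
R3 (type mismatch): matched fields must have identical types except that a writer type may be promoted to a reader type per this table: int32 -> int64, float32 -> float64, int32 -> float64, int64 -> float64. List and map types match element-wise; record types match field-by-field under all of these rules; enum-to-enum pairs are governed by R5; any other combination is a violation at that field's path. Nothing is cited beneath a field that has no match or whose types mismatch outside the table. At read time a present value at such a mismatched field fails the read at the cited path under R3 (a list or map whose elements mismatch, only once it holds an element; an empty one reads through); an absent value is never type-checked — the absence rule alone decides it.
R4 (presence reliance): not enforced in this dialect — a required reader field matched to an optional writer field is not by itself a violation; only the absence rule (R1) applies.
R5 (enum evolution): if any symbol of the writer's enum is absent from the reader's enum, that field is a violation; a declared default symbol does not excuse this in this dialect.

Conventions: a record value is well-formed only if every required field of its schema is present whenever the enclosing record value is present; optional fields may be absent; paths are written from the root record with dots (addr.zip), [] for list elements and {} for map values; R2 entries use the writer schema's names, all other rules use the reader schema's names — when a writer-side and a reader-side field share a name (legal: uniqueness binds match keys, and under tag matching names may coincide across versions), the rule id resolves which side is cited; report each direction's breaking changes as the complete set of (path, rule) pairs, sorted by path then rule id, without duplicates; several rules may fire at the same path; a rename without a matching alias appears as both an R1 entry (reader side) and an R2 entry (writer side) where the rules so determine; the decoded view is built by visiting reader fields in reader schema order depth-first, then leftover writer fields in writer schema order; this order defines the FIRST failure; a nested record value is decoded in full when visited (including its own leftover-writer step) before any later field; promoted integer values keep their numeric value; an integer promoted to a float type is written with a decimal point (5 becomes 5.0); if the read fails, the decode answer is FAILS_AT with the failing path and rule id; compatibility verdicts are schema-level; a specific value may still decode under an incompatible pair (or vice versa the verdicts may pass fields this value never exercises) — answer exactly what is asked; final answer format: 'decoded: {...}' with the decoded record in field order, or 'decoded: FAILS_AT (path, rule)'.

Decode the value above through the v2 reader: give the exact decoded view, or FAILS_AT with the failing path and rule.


in Ticket below, arrows point writer -> reader
migrating the Ticket value to v2:
  kind := "SMS"
  checksum := 0xC0DE
  title := "delta"
  archived := true
  height := 0.25
  label := "omega" (no value, default fills)
  quantity := -7
  => decoded: {"kind": "SMS", "checksum": 0xC0DE, "title": "delta", "archived": true, "height": 0.25, "label": "omega", "quantity": -7}
the rest of the Ticket diff is inert for this question:
  enum Role (field kind in record Ticket): symbol RED removed (the field default referencing it is cleared) -> matters for Ticket compatibility verdicts, not for this value's decode

decoded: {"kind": "SMS", "checksum": 0xC0DE, "title": "delta", "archived": true, "height": 0.25, "label": "omega", "quantity": -7}


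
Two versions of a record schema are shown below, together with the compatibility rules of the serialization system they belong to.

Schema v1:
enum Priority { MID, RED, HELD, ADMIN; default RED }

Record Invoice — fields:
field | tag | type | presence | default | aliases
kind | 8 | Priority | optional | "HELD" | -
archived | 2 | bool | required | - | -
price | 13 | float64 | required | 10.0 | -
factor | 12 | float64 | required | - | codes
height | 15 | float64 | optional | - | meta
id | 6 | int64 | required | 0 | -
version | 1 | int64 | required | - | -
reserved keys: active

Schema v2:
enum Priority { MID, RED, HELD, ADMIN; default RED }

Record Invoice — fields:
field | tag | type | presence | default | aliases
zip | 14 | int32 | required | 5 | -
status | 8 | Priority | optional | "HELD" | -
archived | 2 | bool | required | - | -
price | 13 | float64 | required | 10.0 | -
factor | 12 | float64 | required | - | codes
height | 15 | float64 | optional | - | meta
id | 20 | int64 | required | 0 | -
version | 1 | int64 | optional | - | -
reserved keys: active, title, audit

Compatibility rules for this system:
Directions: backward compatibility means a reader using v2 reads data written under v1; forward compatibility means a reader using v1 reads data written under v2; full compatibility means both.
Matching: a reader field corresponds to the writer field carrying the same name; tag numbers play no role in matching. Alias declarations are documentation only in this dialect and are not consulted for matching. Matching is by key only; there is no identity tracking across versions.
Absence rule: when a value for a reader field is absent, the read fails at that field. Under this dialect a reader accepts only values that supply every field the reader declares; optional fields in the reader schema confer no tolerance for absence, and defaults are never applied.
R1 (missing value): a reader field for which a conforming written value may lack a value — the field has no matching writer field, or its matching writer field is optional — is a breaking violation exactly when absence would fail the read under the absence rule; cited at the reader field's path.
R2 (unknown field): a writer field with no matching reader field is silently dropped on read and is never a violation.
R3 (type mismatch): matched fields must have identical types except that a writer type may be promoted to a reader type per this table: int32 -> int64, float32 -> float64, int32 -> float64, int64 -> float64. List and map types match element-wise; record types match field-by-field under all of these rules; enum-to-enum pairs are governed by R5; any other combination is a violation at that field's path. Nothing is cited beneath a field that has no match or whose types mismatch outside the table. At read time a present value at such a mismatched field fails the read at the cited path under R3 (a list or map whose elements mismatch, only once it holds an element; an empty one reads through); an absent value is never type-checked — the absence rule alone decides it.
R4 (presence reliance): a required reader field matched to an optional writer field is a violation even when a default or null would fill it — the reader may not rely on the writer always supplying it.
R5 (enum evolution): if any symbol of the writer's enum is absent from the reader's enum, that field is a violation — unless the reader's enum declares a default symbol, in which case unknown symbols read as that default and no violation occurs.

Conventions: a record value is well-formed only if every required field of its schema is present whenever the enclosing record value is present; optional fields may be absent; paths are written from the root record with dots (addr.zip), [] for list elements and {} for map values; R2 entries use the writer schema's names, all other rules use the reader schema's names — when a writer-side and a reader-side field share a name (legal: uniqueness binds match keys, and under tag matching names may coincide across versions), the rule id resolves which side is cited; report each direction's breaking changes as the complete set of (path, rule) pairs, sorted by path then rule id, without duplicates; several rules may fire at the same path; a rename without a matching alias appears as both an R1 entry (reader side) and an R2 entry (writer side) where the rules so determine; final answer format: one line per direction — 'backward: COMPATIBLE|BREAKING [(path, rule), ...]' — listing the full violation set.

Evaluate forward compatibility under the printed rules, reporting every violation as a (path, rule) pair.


forward: BREAKING [(height, R1), (kind, R1), (version, R1), (version, R4)]

each type pair in Invoice: writer, then reader
forward for Invoice (reader v1, writer v2):
  kind: no writer-side match
  archived <- archived (bool -> bool, writer required)
  price <- price (float64 -> float64, writer required)
  factor <- factor (float64 -> float64, writer required)
  height <- height (float64 -> float64, writer optional)
  id <- id (int64 -> int64, writer required)
  version <- version (int64 -> int64, writer optional)
  zip (writer side), unknown to reader
  status (writer side), unknown to reader
  violation R1 at height
  violation R1 at kind
  violation R1 at version
  violation R4 at version
  => forward verdict for Invoice: BREAKING, 4 violation(s)
the other Invoice changes do not affect what is asked:
  added field zip to record Invoice: required int32, tag 14, default 5 (in v2 it sits immediately before status) -> its effect on Invoice is confined to the backward direction, not asked
  renamed field kind to status in record Invoice -> its effect on Invoice is confined to the backward direction, not asked
  field id in record Invoice: tag 6 changed to 20 -> triggers nothing under Invoice's printed rules — same verdict


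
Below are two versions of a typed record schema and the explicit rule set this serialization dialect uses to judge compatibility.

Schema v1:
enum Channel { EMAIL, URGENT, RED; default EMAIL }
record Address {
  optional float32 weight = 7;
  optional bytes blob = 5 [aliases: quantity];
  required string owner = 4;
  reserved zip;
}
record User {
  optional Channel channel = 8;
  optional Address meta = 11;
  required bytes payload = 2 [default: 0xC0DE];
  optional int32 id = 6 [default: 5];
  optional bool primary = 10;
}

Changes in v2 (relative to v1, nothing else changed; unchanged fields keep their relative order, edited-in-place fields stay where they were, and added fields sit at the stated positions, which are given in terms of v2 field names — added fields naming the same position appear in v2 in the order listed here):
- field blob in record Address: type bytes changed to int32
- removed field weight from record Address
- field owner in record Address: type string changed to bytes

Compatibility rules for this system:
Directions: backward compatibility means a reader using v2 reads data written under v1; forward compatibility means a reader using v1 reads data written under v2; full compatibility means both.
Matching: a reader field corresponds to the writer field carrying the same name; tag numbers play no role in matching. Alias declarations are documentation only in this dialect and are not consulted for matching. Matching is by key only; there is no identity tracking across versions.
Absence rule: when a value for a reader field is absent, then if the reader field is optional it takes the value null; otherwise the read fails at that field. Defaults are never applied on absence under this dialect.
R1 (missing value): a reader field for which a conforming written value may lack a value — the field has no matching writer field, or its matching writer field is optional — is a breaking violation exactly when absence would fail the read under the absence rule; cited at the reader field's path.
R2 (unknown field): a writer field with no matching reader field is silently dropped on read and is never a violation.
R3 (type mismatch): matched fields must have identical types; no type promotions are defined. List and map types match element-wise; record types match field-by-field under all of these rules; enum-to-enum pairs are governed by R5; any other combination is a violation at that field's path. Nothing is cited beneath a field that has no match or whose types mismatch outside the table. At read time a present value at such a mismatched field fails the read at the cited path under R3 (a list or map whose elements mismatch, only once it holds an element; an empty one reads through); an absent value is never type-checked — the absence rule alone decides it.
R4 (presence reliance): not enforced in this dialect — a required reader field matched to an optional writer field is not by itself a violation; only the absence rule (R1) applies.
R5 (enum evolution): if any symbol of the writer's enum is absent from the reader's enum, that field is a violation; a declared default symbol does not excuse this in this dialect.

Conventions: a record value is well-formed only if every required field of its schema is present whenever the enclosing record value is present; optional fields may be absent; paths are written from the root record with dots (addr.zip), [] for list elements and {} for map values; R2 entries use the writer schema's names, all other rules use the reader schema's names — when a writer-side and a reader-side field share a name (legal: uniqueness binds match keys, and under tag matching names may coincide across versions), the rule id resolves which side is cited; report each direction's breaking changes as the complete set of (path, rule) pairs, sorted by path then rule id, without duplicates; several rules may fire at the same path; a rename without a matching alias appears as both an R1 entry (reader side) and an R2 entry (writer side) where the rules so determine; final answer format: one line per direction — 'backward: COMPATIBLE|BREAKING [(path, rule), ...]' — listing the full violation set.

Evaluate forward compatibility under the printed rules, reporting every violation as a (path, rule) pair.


in User below, arrows point writer -> reader
forward for User (reader v1, writer v2):
  writer optional, Channel -> Channel: reader channel maps from writer channel
  writer optional, Address -> Address: reader meta maps from writer meta
  writer required, bytes -> bytes: reader payload maps from writer payload
  writer optional, int32 -> int32: reader id maps from writer id
  writer optional, bool -> bool: reader primary maps from writer primary
  meta.weight: no writer-side match
  writer optional, int32 -> bytes: reader meta.blob maps from writer meta.blob
  writer required, bytes -> string: reader meta.owner maps from writer meta.owner
  R3 fires at meta.blob
  R3 fires at meta.owner
  => 2 violation(s): forward is BREAKING for User
remaining User differences; none change what is asked:
  removed field weight from record Address -> inert for the asked User verdict: nothing fires

forward: BREAKING [(meta.blob, R3), (meta.owner, R3)]


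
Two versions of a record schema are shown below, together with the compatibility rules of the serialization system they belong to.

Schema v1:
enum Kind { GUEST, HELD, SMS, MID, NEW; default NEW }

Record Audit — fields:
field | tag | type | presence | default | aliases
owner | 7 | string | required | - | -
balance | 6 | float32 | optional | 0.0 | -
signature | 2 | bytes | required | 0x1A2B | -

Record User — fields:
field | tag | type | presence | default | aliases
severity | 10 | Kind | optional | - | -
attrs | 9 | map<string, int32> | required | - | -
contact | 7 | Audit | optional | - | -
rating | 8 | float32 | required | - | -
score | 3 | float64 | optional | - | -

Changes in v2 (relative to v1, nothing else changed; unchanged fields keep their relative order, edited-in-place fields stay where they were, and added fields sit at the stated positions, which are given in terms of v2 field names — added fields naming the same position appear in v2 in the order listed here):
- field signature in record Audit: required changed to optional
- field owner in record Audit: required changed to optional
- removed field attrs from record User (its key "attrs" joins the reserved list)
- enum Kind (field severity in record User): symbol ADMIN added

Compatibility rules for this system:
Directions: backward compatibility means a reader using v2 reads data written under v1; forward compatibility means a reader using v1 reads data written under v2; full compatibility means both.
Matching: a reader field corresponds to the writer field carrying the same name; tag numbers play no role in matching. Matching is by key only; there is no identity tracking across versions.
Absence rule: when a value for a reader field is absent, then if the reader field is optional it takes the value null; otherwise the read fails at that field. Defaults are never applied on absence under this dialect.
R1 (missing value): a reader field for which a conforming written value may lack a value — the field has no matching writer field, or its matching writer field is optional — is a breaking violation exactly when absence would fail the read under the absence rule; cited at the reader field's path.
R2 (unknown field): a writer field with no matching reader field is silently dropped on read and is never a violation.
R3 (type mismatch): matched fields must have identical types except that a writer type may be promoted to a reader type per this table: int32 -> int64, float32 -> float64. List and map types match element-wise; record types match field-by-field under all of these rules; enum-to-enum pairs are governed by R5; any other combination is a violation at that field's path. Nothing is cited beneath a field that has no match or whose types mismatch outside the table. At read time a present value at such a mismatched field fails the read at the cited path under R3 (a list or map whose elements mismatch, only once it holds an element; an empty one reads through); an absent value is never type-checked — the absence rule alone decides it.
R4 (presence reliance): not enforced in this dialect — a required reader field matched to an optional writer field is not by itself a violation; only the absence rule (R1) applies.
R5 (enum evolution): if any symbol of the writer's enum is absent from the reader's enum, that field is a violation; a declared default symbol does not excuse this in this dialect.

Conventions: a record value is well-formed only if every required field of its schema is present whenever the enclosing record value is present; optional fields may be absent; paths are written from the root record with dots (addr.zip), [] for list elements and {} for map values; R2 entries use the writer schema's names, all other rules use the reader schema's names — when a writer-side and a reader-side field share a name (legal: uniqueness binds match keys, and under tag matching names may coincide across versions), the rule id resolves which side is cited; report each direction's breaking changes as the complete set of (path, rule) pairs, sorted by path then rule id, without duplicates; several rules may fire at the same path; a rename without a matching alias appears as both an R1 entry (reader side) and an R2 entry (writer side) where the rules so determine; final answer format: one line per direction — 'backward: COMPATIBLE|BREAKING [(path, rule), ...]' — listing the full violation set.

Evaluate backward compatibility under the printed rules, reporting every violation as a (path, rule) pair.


backward: COMPATIBLE []

arrows below run writer -> reader for User
backward pass over User, reader schema v2, writer schema v1:
  severity <- severity (Kind -> Kind, writer optional)
  contact <- contact (Audit -> Audit, writer optional)
  rating <- rating (float32 -> float32, writer required)
  score <- score (float64 -> float64, writer optional)
  leftover writer field: attrs
  contact.owner <- contact.owner (string -> string, writer required)
  contact.balance <- contact.balance (float32 -> float32, writer optional)
  contact.signature <- contact.signature (bytes -> bytes, writer required)
  => backward: COMPATIBLE
diffs on User not affecting the asked answer:
  field signature in record Audit: required changed to optional -> fires only in the forward direction of User, which is not asked here
  field owner in record Audit: required changed to optional -> fires only in the forward direction of User, which is not asked here
  removed field attrs from record User (its key "attrs" joins the reserved list) -> fires only in the forward direction of User, which is not asked here
  enum Kind (field severity in record User): symbol ADMIN added -> fires only in the forward direction of User, which is not asked here


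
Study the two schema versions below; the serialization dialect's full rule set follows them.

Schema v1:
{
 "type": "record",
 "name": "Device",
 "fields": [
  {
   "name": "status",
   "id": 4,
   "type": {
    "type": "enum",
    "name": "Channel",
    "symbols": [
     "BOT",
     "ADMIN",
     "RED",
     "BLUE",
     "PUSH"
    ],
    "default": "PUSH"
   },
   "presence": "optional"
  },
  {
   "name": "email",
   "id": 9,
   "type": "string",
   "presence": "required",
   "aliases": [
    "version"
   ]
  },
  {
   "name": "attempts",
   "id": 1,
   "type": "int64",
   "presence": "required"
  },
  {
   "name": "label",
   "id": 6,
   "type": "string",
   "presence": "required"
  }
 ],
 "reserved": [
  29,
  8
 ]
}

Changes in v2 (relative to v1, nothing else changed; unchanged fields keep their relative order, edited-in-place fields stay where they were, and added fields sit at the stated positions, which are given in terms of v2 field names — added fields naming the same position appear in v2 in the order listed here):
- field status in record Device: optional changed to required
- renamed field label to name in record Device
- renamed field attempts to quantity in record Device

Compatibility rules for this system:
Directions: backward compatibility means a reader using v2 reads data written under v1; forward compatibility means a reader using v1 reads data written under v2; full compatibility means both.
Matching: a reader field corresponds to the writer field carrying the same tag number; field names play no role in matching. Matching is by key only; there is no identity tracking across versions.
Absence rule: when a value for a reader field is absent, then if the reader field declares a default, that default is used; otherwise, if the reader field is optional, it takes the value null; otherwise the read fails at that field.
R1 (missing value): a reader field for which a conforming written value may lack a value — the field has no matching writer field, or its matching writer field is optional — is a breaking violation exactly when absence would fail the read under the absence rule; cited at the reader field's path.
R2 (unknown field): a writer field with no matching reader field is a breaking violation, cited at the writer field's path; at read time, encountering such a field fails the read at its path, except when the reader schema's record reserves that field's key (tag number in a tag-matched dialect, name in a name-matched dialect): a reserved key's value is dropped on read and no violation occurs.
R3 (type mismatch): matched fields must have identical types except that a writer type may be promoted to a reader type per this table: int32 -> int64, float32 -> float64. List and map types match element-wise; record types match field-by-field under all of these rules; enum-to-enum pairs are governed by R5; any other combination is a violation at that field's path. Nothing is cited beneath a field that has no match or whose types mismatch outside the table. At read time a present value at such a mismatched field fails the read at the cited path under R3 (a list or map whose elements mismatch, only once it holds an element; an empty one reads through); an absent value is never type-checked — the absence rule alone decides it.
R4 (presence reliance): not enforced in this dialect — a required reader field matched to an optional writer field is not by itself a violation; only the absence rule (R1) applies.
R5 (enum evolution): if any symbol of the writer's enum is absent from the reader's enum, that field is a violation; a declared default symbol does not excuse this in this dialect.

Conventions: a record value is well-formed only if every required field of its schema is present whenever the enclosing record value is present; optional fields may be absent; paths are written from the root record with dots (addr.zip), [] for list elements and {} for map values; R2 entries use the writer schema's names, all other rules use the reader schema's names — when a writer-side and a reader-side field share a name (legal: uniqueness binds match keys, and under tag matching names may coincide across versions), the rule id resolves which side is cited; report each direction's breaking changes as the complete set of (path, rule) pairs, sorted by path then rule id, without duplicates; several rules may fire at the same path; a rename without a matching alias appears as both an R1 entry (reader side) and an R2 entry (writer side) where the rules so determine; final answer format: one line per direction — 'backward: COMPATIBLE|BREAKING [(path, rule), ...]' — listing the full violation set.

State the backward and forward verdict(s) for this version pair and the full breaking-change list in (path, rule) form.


the writer's type comes first in each Device pair
checking backward for Device: reader v2 against writer v1:
  status: paired with writer status (Channel -> Channel; writer optional)
  email: paired with writer email (string -> string; writer required)
  quantity: paired with writer attempts (int64 -> int64; writer required)
  name: paired with writer label (string -> string; writer required)
  rule R1 violated at status
  => backward: BREAKING (1)
checking forward for Device: reader v1 against writer v2:
  status: paired with writer status (Channel -> Channel; writer required)
  email: paired with writer email (string -> string; writer required)
  attempts: paired with writer quantity (int64 -> int64; writer required)
  label: paired with writer name (string -> string; writer required)
  nothing fires on Device: forward is COMPATIBLE

backward: BREAKING [(status, R1)]; forward: COMPATIBLE []


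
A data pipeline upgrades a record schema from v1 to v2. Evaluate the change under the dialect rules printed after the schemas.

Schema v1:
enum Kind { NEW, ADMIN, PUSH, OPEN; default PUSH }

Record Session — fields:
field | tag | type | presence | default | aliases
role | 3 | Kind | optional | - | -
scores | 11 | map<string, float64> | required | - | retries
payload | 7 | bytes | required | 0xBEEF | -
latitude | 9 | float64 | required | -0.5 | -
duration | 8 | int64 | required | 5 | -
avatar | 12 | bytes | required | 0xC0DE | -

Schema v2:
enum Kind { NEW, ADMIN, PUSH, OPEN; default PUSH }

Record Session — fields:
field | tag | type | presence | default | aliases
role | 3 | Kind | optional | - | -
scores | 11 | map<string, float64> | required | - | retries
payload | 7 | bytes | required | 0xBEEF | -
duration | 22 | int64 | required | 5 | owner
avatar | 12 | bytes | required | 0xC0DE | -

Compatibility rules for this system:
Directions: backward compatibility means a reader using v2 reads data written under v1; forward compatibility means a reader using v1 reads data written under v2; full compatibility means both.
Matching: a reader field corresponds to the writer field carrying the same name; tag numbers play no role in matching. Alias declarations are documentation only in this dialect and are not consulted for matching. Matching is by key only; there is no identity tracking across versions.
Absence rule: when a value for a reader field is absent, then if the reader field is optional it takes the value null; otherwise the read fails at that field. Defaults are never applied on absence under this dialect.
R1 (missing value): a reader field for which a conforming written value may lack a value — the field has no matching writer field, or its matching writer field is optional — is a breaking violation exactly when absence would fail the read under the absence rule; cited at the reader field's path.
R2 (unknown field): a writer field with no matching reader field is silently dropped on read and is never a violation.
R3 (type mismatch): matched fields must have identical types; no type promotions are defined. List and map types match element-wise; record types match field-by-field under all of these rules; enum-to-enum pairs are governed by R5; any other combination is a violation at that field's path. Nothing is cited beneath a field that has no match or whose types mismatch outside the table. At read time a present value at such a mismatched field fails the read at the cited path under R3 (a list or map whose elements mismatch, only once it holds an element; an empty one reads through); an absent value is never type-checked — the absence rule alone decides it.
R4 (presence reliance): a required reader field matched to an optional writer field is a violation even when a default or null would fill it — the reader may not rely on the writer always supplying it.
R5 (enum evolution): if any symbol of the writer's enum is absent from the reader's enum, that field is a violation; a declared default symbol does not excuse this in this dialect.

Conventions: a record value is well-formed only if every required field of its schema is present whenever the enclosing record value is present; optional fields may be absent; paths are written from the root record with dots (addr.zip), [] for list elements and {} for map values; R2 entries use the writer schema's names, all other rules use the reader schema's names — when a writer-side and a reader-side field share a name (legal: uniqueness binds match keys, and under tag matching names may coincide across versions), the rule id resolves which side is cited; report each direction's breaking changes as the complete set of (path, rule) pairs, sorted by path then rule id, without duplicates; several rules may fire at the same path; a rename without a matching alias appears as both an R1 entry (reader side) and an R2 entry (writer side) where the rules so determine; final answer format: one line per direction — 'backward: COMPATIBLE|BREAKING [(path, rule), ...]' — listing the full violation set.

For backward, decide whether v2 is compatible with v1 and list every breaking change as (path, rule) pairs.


in Session below, arrows point writer -> reader
checking backward for Session: reader v2 against writer v1:
  writer optional, Kind -> Kind: reader role maps from writer role
  writer required, map<string, float64> -> map<string, float64>: reader scores maps from writer scores
  writer required, bytes -> bytes: reader payload maps from writer payload
  writer required, int64 -> int64: reader duration maps from writer duration
  writer required, bytes -> bytes: reader avatar maps from writer avatar
  writer field latitude has no reader counterpart
  nothing fires on Session: backward is COMPATIBLE
remaining Session differences; none change what is asked:
  field duration in record Session: tag 8 changed to 22 -> fires no rule on Session, leaving the asked answer as it is
  removed field latitude from record Session -> affects forward compatibility only, which is not asked

backward: COMPATIBLE []


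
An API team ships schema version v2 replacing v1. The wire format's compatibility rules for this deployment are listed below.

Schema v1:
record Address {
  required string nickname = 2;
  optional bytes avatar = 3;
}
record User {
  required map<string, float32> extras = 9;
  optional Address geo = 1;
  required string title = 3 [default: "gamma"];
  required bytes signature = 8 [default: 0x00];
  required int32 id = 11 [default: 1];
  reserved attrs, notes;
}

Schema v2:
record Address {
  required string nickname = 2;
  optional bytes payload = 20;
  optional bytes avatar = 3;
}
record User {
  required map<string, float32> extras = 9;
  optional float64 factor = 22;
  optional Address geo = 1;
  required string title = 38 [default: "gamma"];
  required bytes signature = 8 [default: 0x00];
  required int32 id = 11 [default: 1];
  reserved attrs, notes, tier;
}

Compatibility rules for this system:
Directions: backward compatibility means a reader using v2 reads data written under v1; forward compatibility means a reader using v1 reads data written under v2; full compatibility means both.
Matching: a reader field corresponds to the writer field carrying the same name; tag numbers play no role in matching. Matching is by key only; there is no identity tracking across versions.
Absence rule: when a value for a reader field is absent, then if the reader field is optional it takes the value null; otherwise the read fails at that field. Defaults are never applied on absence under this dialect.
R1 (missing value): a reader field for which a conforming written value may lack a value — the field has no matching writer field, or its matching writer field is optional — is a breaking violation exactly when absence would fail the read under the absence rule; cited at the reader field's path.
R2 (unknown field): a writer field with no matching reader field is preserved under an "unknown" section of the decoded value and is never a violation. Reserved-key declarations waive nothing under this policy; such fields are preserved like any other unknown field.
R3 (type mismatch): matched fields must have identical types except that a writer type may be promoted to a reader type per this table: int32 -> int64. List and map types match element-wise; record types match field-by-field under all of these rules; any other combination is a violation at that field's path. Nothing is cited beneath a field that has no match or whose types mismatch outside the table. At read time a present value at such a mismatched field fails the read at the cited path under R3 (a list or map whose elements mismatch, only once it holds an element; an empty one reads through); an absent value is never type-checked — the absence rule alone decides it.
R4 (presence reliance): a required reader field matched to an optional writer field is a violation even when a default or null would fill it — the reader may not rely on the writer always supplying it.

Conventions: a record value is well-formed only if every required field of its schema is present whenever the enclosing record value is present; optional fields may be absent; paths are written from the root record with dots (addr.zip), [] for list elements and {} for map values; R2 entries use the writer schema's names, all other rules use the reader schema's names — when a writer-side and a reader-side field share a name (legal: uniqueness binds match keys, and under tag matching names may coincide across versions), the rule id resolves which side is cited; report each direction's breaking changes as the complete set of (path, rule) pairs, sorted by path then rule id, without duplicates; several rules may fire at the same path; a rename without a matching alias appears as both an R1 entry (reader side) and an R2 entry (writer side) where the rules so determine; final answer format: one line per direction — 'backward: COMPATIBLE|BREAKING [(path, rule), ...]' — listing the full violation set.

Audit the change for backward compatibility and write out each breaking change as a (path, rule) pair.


backward: COMPATIBLE []

arrows below run writer -> reader for User
backward for User (reader v2, writer v1):
  map<string, float32> -> map<string, float32>, writer required: extras aligns to extras
  factor has no writer counterpart
  Address -> Address, writer optional: geo aligns to geo
  string -> string, writer required: title aligns to title
  bytes -> bytes, writer required: signature aligns to signature
  int32 -> int32, writer required: id aligns to id
  string -> string, writer required: geo.nickname aligns to geo.nickname
  geo.payload has no writer counterpart
  bytes -> bytes, writer optional: geo.avatar aligns to geo.avatar
  => backward verdict for User: COMPATIBLE, no violations
checking off the User differences that do not matter here:
  field title in record User: tag 3 changed to 38 -> fires no rule on User, leaving the asked answer as it is
  added field factor to record User: optional float64, tag 22 (in v2 it sits immediately before geo) -> fires no rule on User, leaving the asked answer as it is
  added field payload to record Address: optional bytes, tag 20 (in v2 it sits immediately before avatar) -> fires no rule on User, leaving the asked answer as it is
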